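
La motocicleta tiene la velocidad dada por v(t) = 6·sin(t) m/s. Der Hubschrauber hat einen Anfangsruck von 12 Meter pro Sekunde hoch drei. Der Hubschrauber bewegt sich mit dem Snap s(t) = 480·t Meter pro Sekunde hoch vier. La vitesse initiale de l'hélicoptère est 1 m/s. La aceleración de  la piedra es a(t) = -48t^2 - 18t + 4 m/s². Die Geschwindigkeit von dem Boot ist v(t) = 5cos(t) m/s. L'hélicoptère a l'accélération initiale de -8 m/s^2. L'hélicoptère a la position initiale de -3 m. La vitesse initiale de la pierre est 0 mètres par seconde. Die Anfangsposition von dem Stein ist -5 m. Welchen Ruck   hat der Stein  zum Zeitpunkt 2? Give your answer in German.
Um dies zu lösen, müssen wir 1 Ableitung unserer Gleichung für die Beschleunigung a(t) = -48·t^2 - 18·t + 4 nehmen. Durch Ableiten von der Beschleunigung erhalten wir den Ruck: j(t) = -96·t - 18. Mit j(t) = -96·t - 18 und Einsetzen von t = 2, finden wir j = -210.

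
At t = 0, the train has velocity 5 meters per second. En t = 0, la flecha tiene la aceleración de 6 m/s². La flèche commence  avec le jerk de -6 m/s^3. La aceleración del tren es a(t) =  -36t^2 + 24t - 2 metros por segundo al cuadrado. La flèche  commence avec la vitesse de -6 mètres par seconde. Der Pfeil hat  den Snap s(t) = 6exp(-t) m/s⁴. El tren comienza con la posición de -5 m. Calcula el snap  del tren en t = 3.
Partiendo de la aceleración a(t) = -36·t^2 + 24·t - 2, tomamos 2 derivadas. La derivada de la aceleración da la sacudida: j(t) = 24 - 72·t. La derivada de la sacudida da el snap: s(t) = -72. De la ecuación del snap s(t) = -72, sustituimos t = 3 para obtener s = -72.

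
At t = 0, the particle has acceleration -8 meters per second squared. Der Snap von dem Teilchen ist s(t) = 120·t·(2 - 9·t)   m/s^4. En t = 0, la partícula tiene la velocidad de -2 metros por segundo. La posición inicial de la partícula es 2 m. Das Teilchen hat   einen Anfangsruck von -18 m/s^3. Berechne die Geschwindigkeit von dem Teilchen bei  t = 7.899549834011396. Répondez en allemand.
Wir müssen unsere Gleichung für den Snap s(t) = 120·t·(2 - 9·t) 3-mal integrieren. Mit ∫s(t)dt und Anwendung von j(0) = -18, finden wir j(t) = -360·t^3 + 120·t^2 - 18. Das Integral von dem Ruck ist die Beschleunigung. Mit a(0) = -8 erhalten wir a(t) = -90·t^4 + 40·t^3 - 18·t - 8. Mit ∫a(t)dt und Anwendung von v(0) = -2, finden wir v(t) = -18·t^5 + 10·t^4 - 9·t^2 - 8·t - 2. Wir haben die Geschwindigkeit v(t) = -18·t^5 + 10·t^4 - 9·t^2 - 8·t - 2. Durch Einsetzen von t = 7.899549834011396: v(7.899549834011396) = -515397.982391665.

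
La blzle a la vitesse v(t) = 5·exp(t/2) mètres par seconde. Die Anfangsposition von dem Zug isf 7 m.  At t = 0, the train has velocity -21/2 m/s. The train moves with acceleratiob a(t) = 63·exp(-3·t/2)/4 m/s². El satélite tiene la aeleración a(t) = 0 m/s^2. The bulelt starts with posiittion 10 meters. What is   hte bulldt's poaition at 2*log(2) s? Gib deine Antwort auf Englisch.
To find the answer, we compute 1 integral of v(t) = 5·exp(t/2). The antiderivative of velocity, with x(0) = 10, gives position: x(t) = 10·exp(t/2). We have position x(t) = 10·exp(t/2). Substituting t = 2*log(2): x(2*log(2)) = 20.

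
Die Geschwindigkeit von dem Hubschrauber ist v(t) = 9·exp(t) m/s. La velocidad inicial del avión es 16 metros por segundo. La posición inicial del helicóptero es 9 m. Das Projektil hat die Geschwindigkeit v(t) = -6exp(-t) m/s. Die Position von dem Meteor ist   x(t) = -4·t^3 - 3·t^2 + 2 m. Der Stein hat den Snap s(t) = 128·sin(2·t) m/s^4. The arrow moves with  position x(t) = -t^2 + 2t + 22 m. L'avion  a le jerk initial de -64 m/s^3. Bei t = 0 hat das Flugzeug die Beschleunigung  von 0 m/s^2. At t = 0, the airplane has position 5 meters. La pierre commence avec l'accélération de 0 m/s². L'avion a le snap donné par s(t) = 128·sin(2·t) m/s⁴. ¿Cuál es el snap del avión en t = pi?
De la ecuación del snap s(t) = 128·sin(2·t), sustituimos t = pi para obtener s = 0.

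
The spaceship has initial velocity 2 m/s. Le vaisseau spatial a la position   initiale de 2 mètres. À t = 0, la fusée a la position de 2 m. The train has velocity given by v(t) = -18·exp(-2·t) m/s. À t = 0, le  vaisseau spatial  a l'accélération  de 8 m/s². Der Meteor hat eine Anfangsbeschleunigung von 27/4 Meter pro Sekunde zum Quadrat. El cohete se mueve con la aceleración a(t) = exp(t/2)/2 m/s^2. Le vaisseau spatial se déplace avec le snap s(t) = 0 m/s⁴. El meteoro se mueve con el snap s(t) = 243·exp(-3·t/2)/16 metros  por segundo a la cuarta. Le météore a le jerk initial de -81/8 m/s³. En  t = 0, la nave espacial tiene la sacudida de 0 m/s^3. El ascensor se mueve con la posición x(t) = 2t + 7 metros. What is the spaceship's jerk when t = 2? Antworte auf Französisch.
Nous devons trouver l'intégrale de notre équation du snap s(t) = 0 1 fois. En prenant ∫s(t)dt et en appliquant j(0) = 0, nous trouvons j(t) = 0. De l'équation du jerk j(t) = 0, nous substituons t = 2 pour obtenir j = 0.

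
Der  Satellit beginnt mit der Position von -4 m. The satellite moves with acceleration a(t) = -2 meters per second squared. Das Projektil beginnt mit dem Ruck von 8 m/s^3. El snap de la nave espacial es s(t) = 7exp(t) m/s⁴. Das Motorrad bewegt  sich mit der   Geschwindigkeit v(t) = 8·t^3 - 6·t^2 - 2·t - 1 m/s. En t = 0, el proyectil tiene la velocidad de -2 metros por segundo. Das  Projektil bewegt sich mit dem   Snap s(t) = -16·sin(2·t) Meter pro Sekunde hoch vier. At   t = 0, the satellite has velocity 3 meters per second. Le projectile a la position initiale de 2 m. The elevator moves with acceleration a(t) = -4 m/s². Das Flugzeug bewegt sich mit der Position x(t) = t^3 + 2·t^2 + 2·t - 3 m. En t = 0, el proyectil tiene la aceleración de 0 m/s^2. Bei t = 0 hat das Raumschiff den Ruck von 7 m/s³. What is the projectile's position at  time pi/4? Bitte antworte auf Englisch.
We need to integrate our snap equation s(t) = -16·sin(2·t) 4 times. Taking ∫s(t)dt and applying j(0) = 8, we find j(t) = 8·cos(2·t). The integral of jerk, with a(0) = 0, gives acceleration: a(t) = 4·sin(2·t). Integrating acceleration and using the initial condition v(0) = -2, we get v(t) = -2·cos(2·t). The integral of velocity is position. Using x(0) = 2, we get x(t) = 2 - sin(2·t). Using x(t) = 2 - sin(2·t) and substituting t = pi/4, we find x = 1.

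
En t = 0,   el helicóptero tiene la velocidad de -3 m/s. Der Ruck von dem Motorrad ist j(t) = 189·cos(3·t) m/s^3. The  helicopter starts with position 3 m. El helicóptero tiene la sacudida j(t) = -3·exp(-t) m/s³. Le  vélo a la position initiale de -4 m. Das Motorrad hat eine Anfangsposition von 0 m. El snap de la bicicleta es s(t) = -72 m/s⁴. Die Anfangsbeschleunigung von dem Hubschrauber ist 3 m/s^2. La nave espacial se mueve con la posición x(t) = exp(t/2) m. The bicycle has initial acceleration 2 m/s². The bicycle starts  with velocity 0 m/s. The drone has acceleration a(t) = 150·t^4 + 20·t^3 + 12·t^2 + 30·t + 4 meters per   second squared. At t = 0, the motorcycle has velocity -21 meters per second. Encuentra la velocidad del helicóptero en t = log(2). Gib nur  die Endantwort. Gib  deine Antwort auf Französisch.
v(log(2)) = -3/2.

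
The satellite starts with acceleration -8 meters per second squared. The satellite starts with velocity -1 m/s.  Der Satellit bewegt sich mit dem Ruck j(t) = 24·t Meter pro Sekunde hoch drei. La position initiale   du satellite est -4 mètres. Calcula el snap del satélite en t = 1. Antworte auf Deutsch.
Wir müssen unsere Gleichung für den Ruck j(t) = 24·t 1-mal ableiten. Die Ableitung von dem Ruck ergibt den Snap: s(t) = 24. Wir haben den Snap s(t) = 24. Durch Einsetzen von t = 1: s(1) = 24.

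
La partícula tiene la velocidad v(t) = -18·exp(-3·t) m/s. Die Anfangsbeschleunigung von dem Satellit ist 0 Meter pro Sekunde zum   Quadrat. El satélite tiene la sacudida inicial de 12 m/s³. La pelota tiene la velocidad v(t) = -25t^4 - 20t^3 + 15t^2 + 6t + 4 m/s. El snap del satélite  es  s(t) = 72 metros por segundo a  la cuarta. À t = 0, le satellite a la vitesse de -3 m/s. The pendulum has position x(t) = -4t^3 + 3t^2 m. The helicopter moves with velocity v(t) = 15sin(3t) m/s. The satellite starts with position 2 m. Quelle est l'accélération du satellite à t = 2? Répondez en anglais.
To find the answer, we compute 2 antiderivatives of s(t) = 72. Taking ∫s(t)dt and applying j(0) = 12, we find j(t) = 72·t + 12. Finding the antiderivative of j(t) and using a(0) = 0: a(t) = 12·t·(3·t + 1). We have acceleration a(t) = 12·t·(3·t + 1). Substituting t = 2: a(2) = 168.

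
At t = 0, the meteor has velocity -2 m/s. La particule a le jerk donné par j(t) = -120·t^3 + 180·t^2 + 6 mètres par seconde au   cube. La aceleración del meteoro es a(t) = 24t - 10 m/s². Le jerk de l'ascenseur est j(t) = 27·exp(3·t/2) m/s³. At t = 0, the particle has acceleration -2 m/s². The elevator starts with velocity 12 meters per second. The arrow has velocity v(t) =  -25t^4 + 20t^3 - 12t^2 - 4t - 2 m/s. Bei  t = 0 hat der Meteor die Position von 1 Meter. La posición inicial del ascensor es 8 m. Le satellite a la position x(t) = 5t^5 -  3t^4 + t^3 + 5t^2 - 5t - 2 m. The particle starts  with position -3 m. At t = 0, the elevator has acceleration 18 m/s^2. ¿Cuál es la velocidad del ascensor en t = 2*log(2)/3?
Necesitamos integrar nuestra ecuación de la sacudida j(t) = 27·exp(3·t/2) 2 veces. La integral de la sacudida, con a(0) = 18, da la aceleración: a(t) = 18·exp(3·t/2). La antiderivada de la aceleración, con v(0) = 12, da la velocidad: v(t) = 12·exp(3·t/2). Tenemos la velocidad v(t) = 12·exp(3·t/2). Sustituyendo t = 2*log(2)/3: v(2*log(2)/3) = 24.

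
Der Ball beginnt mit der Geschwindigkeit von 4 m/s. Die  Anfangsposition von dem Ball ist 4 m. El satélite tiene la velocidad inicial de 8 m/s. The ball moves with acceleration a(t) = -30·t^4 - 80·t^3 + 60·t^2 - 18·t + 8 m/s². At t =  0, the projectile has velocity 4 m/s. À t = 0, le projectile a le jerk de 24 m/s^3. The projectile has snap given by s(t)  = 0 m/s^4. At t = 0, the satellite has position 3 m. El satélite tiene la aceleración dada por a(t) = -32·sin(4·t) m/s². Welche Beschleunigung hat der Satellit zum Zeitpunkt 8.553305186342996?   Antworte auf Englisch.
Using a(t) = -32·sin(4·t) and substituting t = 8.553305186342996, we find a = -10.8011640657188.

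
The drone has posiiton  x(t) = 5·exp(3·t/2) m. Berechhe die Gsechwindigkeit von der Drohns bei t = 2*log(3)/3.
Um dies zu lösen, müssen wir 1 Ableitung unserer Gleichung für die Position x(t) = 5·exp(3·t/2) nehmen. Durch Ableiten von der Position erhalten wir die Geschwindigkeit: v(t) = 15·exp(3·t/2)/2. Aus der Gleichung für die Geschwindigkeit v(t) = 15·exp(3·t/2)/2, setzen wir t = 2*log(3)/3 ein und erhalten v = 45/2.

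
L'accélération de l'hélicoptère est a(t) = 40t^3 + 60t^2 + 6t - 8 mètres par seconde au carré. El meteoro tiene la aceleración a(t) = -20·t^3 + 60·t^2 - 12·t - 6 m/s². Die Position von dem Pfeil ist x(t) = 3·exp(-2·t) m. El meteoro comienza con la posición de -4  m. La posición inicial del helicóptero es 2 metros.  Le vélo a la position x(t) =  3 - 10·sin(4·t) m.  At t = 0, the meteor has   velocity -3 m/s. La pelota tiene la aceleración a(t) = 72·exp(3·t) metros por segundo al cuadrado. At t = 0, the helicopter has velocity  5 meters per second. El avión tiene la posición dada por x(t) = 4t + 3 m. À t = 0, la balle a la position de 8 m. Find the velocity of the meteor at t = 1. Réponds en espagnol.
Para resolver esto, necesitamos tomar 1 integral de nuestra ecuación de la aceleración a(t) = -20·t^3 + 60·t^2 - 12·t - 6. La antiderivada de la aceleración es la velocidad. Usando v(0) = -3, obtenemos v(t) = -5·t^4 + 20·t^3 - 6·t^2 - 6·t - 3. Usando v(t) = -5·t^4 + 20·t^3 - 6·t^2 - 6·t - 3 y sustituyendo t = 1, encontramos v = 0.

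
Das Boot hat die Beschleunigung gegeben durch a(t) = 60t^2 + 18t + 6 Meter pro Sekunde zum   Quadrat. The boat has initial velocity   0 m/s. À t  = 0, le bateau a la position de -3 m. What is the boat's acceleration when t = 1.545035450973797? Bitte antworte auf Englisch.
From the given acceleration equation a(t) = 60·t^2 + 18·t + 6, we substitute t = 1.545035450973797 to get a = 177.038710803477.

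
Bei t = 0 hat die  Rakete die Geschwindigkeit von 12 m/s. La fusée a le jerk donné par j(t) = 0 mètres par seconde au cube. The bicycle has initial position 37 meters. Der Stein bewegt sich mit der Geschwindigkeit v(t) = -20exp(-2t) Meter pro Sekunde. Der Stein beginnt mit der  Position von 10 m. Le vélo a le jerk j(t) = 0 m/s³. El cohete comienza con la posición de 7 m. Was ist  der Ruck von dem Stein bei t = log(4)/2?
Um dies zu lösen, müssen wir 2 Ableitungen unserer Gleichung für die Geschwindigkeit v(t) = -20·exp(-2·t) nehmen. Die Ableitung von der Geschwindigkeit ergibt die Beschleunigung: a(t) = 40·exp(-2·t). Durch Ableiten von der Beschleunigung erhalten wir den Ruck: j(t) = -80·exp(-2·t). Mit j(t) = -80·exp(-2·t) und Einsetzen von t = log(4)/2, finden wir j = -20.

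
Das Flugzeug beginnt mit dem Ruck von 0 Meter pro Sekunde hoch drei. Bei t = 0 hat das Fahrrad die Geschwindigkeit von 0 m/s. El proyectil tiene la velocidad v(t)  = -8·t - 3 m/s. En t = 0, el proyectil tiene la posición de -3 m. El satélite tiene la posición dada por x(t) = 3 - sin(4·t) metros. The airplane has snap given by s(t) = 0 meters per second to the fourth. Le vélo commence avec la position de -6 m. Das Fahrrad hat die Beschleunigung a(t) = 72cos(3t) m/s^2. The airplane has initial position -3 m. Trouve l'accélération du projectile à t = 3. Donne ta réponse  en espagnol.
Debemos derivar nuestra ecuación de la velocidad v(t) = -8·t - 3 1 vez. Derivando la velocidad, obtenemos la aceleración: a(t) = -8. Tenemos la aceleración a(t) = -8. Sustituyendo t = 3: a(3) = -8.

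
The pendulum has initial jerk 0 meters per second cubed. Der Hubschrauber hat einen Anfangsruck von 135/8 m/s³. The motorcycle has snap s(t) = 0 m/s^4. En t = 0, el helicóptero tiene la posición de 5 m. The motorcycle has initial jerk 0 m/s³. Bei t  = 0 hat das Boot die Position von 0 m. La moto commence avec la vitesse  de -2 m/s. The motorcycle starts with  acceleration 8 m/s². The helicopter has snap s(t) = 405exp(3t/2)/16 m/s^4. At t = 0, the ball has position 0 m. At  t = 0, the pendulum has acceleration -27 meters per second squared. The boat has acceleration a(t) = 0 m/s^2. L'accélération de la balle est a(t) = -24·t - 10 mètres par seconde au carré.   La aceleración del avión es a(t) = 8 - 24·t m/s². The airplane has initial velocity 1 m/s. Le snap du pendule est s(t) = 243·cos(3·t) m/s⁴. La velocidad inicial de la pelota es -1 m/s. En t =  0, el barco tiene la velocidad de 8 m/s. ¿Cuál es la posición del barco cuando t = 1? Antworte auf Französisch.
Nous devons trouver la primitive de notre équation de l'accélération a(t) = 0 2 fois. En prenant ∫a(t)dt et en appliquant v(0) = 8, nous trouvons v(t) = 8. En prenant ∫v(t)dt et en appliquant x(0) = 0, nous trouvons x(t) = 8·t. Nous avons la position x(t) = 8·t. En substituant t = 1: x(1) = 8.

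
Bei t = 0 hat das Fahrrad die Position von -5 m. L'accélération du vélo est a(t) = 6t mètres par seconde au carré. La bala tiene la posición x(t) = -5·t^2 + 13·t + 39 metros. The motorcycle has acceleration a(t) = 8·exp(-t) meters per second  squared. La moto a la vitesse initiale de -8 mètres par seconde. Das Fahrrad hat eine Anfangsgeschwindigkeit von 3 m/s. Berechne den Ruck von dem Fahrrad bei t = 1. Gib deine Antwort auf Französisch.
Nous devons dériver notre équation de l'accélération a(t) = 6·t 1 fois. En prenant d/dt de a(t), nous trouvons j(t) = 6. Nous avons le jerk j(t) = 6. En substituant t = 1: j(1) = 6.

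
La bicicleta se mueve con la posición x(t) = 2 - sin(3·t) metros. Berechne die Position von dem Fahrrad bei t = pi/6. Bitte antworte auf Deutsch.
Aus der Gleichung für die Position x(t) = 2 - sin(3·t), setzen wir t = pi/6 ein und erhalten x = 1.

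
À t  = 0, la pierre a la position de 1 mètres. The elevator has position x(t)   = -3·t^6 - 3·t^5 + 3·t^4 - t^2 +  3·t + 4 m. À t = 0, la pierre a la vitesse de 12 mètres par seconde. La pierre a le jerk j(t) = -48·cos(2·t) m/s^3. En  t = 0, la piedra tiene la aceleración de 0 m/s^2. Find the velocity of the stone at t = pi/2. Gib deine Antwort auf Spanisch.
Partiendo de la sacudida j(t) = -48·cos(2·t), tomamos 2 integrales. La integral de la sacudida es la aceleración. Usando a(0) = 0, obtenemos a(t) = -24·sin(2·t). La antiderivada de la aceleración es la velocidad. Usando v(0) = 12, obtenemos v(t) = 12·cos(2·t). Usando v(t) = 12·cos(2·t) y sustituyendo t = pi/2, encontramos v = -12.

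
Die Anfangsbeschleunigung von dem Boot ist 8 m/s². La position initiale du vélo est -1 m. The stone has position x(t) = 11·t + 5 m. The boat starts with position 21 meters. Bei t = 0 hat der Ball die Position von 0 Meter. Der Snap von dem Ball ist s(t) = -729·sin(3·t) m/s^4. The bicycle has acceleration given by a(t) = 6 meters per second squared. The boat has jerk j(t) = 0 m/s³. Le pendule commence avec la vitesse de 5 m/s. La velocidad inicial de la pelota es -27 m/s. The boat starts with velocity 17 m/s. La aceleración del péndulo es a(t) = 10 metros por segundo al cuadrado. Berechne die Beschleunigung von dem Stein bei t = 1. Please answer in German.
Um dies zu lösen, müssen wir 2 Ableitungen unserer Gleichung für die Position x(t) = 11·t + 5 nehmen. Durch Ableiten von der Position erhalten wir die Geschwindigkeit: v(t) = 11. Mit d/dt von v(t) finden wir a(t) = 0. Mit a(t) = 0 und Einsetzen von t = 1, finden wir a = 0.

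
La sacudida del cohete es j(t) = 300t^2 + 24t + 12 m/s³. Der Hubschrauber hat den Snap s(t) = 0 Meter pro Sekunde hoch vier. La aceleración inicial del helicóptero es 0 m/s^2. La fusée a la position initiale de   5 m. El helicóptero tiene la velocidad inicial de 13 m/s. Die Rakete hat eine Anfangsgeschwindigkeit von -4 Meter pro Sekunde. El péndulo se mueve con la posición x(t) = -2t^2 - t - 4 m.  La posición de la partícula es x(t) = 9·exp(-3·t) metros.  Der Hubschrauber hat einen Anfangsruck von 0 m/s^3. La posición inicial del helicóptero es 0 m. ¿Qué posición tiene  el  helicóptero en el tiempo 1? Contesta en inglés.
We must find the integral of our snap equation s(t) = 0 4 times. Taking ∫s(t)dt and applying j(0) = 0, we find j(t) = 0. Finding the antiderivative of j(t) and using a(0) = 0: a(t) = 0. Taking ∫a(t)dt and applying v(0) = 13, we find v(t) = 13. The integral of velocity is position. Using x(0) = 0, we get x(t) = 13·t. From the given position equation x(t) = 13·t, we substitute t = 1 to get x = 13.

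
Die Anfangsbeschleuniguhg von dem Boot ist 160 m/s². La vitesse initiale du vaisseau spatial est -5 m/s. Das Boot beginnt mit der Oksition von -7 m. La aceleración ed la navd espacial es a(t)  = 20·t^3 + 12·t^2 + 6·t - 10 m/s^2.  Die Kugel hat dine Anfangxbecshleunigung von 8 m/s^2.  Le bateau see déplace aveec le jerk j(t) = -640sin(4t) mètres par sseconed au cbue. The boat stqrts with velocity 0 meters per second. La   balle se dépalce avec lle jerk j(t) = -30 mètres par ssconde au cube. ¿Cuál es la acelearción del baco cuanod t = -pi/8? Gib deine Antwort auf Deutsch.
Wir müssen das Integral unserer Gleichung für den Ruck j(t) = -640·sin(4·t) 1-mal finden. Das Integral von dem Ruck, mit a(0) = 160, ergibt die Beschleunigung: a(t) = 160·cos(4·t). Mit a(t) = 160·cos(4·t) und Einsetzen von t = -pi/8, finden wir a = 0.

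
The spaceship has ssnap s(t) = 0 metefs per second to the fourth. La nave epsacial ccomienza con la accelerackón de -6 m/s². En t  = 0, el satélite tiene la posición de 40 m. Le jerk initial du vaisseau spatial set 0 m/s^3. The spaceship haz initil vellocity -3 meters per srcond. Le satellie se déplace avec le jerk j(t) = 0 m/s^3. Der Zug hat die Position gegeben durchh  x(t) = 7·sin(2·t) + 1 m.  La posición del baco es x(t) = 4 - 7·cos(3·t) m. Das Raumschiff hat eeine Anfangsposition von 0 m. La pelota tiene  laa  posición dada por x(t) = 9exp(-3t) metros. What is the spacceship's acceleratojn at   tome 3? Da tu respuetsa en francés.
Nous devons trouver l'intégrale de notre équation du snap s(t) = 0 2 fois. La primitive du snap est le jerk. En utilisant j(0) = 0, nous obtenons j(t) = 0. La primitive du jerk, avec a(0) = -6, donne l'accélération: a(t) = -6. En utilisant a(t) = -6 et en substituant t = 3, nous trouvons a = -6.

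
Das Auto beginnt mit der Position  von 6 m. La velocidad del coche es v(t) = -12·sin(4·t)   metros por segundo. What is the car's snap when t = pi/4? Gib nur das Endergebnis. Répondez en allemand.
Der Snap bei t = pi/4 ist s = -768.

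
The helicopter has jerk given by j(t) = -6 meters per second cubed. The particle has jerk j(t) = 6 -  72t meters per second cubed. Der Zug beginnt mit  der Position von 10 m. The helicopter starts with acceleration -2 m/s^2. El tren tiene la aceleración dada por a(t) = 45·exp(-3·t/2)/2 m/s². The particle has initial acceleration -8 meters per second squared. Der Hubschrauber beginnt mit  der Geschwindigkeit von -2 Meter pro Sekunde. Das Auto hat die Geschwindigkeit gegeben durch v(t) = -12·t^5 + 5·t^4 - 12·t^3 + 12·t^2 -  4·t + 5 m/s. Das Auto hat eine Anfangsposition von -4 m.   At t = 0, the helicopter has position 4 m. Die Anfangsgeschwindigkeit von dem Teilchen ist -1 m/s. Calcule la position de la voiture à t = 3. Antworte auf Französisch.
Nous devons intégrer notre équation de la vitesse v(t) = -12·t^5 + 5·t^4 - 12·t^3 + 12·t^2 - 4·t + 5 1 fois. En prenant ∫v(t)dt et en appliquant x(0) = -4, nous trouvons x(t) = -2·t^6 + t^5 - 3·t^4 + 4·t^3 - 2·t^2 + 5·t - 4. En utilisant x(t) = -2·t^6 + t^5 - 3·t^4 + 4·t^3 - 2·t^2 + 5·t - 4 et en substituant t = 3, nous trouvons x = -1357.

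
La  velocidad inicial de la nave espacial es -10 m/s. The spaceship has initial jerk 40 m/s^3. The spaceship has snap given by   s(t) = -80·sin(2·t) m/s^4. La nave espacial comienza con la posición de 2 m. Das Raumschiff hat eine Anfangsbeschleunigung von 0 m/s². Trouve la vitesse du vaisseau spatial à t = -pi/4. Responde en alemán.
Um dies zu lösen, müssen wir 3 Integrale unserer Gleichung für den Snap s(t) = -80·sin(2·t) finden. Mit ∫s(t)dt und Anwendung von j(0) = 40, finden wir j(t) = 40·cos(2·t). Die Stammfunktion von dem Ruck, mit a(0) = 0, ergibt die Beschleunigung: a(t) = 20·sin(2·t). Die Stammfunktion von der Beschleunigung ist die Geschwindigkeit. Mit v(0) = -10 erhalten wir v(t) = -10·cos(2·t). Mit v(t) = -10·cos(2·t) und Einsetzen von t = -pi/4, finden wir v = 0.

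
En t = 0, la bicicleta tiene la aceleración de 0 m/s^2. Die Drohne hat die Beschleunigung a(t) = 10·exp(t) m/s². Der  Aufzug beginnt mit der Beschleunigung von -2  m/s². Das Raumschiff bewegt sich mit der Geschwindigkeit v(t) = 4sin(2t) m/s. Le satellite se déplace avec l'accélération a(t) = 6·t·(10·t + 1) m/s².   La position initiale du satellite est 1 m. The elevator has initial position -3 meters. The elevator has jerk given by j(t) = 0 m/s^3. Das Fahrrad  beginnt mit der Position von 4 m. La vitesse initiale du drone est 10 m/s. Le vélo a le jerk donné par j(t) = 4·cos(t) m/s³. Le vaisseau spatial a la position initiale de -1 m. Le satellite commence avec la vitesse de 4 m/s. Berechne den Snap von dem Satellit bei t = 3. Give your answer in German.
Wir müssen unsere Gleichung für die Beschleunigung a(t) = 6·t·(10·t + 1) 2-mal ableiten. Mit d/dt von a(t) finden wir j(t) = 120·t + 6. Mit d/dt von j(t) finden wir s(t) = 120. Wir haben den Snap s(t) = 120. Durch Einsetzen von t = 3: s(3) = 120.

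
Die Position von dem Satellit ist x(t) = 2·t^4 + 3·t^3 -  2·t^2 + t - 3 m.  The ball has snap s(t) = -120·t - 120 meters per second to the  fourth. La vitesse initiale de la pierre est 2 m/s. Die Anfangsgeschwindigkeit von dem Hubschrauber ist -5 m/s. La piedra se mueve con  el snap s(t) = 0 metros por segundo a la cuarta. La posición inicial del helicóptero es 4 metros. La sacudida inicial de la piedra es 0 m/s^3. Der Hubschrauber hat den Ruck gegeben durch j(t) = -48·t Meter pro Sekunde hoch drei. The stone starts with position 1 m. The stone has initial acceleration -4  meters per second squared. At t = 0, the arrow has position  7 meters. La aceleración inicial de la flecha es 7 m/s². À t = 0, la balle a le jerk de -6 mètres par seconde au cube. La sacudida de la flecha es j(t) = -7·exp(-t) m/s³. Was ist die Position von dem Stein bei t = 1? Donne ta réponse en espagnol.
Debemos encontrar la integral de nuestra ecuación del snap s(t) = 0 4 veces. Tomando ∫s(t)dt y aplicando j(0) = 0, encontramos j(t) = 0. Tomando ∫j(t)dt y aplicando a(0) = -4, encontramos a(t) = -4. Tomando ∫a(t)dt y aplicando v(0) = 2, encontramos v(t) = 2 - 4·t. Integrando la velocidad y usando la condición inicial x(0) = 1, obtenemos x(t) = -2·t^2 + 2·t + 1. Usando x(t) = -2·t^2 + 2·t + 1 y sustituyendo t = 1, encontramos x = 1.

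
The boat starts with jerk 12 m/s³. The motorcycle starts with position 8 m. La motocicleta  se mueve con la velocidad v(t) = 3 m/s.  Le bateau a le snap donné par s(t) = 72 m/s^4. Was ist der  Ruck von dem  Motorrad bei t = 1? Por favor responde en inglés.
Starting from velocity v(t) = 3, we take 2 derivatives. The derivative of velocity gives acceleration: a(t) = 0. Differentiating acceleration, we get jerk: j(t) = 0. We have jerk j(t) = 0. Substituting t = 1: j(1) = 0.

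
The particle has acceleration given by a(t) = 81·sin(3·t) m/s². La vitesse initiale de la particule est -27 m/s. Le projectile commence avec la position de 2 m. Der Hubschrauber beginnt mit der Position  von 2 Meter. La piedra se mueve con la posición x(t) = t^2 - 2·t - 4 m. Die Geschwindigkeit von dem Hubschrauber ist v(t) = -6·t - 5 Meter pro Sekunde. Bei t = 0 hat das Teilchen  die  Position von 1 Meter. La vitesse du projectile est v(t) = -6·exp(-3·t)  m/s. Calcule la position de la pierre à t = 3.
En utilisant x(t) = t^2 - 2·t - 4 et en substituant t = 3, nous trouvons x = -1.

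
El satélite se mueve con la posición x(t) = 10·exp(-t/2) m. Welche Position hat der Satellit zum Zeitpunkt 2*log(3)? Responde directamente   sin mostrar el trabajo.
x(2*log(3)) = 10/3.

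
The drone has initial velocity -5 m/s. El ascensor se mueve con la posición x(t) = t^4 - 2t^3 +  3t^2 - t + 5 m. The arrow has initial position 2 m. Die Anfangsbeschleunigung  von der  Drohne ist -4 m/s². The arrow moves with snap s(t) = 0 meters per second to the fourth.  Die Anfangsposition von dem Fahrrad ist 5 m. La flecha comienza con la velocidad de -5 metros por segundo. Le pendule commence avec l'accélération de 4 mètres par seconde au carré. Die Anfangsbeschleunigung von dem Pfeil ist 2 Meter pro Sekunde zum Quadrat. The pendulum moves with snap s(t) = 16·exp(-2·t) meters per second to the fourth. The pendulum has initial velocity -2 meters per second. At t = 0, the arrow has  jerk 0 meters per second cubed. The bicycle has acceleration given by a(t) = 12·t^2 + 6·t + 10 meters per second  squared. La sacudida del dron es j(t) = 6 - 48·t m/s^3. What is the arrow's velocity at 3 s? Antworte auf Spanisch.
Partiendo del snap s(t) = 0, tomamos 3 antiderivadas. La antiderivada del snap es la sacudida. Usando j(0) = 0, obtenemos j(t) = 0. Integrando la sacudida y usando la condición inicial a(0) = 2, obtenemos a(t) = 2. La antiderivada de la aceleración, con v(0) = -5, da la velocidad: v(t) = 2·t - 5. Tenemos la velocidad v(t) = 2·t - 5. Sustituyendo t = 3: v(3) = 1.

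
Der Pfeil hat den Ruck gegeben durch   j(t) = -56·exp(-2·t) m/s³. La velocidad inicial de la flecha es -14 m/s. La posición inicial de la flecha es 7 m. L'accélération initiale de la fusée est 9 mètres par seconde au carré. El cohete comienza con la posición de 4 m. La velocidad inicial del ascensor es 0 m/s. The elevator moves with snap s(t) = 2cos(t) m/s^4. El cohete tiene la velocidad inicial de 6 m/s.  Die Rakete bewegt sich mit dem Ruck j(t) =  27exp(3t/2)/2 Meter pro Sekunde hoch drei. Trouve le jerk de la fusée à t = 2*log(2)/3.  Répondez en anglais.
Using j(t) = 27·exp(3·t/2)/2 and substituting t = 2*log(2)/3, we find j = 27.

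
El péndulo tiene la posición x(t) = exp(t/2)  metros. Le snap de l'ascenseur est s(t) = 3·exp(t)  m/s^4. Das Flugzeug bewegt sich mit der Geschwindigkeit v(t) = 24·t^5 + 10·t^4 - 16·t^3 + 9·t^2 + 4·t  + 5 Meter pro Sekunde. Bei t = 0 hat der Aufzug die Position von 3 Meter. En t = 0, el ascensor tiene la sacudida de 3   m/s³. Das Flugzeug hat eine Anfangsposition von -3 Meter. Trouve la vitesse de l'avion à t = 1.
De l'équation de la vitesse v(t) = 24·t^5 + 10·t^4 - 16·t^3 + 9·t^2 + 4·t + 5, nous substituons t = 1 pour obtenir v = 36.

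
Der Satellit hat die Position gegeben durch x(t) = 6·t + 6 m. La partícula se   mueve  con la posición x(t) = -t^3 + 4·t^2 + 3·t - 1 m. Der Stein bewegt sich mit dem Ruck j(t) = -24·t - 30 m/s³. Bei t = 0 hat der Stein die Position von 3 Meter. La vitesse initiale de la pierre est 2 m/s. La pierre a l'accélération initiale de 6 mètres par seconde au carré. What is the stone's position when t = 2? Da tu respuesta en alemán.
Ausgehend von dem Ruck j(t) = -24·t - 30, nehmen wir 3 Stammfunktionen. Mit ∫j(t)dt und Anwendung von a(0) = 6, finden wir a(t) = -12·t^2 - 30·t + 6. Die Stammfunktion von der Beschleunigung, mit v(0) = 2, ergibt die Geschwindigkeit: v(t) = -4·t^3 - 15·t^2 + 6·t + 2. Die Stammfunktion von der Geschwindigkeit, mit x(0) = 3, ergibt die Position: x(t) = -t^4 - 5·t^3 + 3·t^2 + 2·t + 3. Mit x(t) = -t^4 - 5·t^3 + 3·t^2 + 2·t + 3 und Einsetzen von t = 2, finden wir x = -37.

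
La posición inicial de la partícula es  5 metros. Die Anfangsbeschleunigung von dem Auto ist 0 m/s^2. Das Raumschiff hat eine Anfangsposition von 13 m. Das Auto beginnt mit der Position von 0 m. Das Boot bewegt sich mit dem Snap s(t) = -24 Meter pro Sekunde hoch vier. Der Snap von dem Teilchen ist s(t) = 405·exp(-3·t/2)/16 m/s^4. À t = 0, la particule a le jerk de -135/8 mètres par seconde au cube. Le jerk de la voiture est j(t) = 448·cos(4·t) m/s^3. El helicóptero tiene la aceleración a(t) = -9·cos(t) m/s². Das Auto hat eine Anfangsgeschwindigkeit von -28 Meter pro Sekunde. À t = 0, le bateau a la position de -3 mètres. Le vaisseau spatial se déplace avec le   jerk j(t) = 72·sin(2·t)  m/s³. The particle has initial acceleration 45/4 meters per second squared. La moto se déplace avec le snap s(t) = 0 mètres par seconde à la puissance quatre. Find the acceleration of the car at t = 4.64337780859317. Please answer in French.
Pour résoudre ceci, nous devons prendre 1 primitive de notre équation du jerk j(t) = 448·cos(4·t). L'intégrale du jerk, avec a(0) = 0, donne l'accélération: a(t) = 112·sin(4·t). En utilisant a(t) = 112·sin(4·t) et en substituant t = 4.64337780859317, nous trouvons a = -30.5258488467802.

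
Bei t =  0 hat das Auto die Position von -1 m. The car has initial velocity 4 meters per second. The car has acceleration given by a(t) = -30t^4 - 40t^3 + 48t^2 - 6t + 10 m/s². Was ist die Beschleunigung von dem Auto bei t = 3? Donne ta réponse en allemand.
Wir haben die Beschleunigung a(t) = -30·t^4 - 40·t^3 + 48·t^2 - 6·t + 10. Durch Einsetzen von t = 3: a(3) = -3086.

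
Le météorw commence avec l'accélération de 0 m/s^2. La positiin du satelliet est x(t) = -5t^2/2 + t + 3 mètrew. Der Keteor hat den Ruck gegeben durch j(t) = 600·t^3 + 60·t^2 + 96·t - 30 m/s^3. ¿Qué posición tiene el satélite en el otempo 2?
Tenemos la posición x(t) = -5·t^2/2 + t + 3. Sustituyendo t = 2: x(2) = -5.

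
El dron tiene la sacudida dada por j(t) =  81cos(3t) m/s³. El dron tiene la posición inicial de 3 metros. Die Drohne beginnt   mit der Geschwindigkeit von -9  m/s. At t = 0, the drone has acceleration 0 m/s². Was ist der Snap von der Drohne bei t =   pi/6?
Wir müssen unsere Gleichung für den Ruck j(t) = 81·cos(3·t) 1-mal ableiten. Mit d/dt von j(t) finden wir s(t) = -243·sin(3·t). Mit s(t) = -243·sin(3·t) und Einsetzen von t = pi/6, finden wir s = -243.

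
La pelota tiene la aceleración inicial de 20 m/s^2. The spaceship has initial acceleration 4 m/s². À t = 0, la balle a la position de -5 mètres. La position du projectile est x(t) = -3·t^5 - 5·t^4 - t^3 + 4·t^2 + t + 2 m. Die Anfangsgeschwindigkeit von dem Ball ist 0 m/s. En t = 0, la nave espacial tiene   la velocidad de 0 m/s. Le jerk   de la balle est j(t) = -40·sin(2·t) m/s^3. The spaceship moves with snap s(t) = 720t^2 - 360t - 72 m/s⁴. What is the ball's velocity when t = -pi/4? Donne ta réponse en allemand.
Ausgehend von dem Ruck j(t) = -40·sin(2·t), nehmen wir 2 Integrale. Das Integral von dem Ruck ist die Beschleunigung. Mit a(0) = 20 erhalten wir a(t) = 20·cos(2·t). Mit ∫a(t)dt und Anwendung von v(0) = 0, finden wir v(t) = 10·sin(2·t). Aus der Gleichung für die Geschwindigkeit v(t) = 10·sin(2·t), setzen wir t = -pi/4 ein und erhalten v = -10.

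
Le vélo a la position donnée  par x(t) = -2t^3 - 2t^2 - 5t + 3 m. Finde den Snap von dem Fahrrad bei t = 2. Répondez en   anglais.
To solve this, we need to take 4 derivatives of our position equation x(t) = -2·t^3 - 2·t^2 - 5·t + 3. The derivative of position gives velocity: v(t) = -6·t^2 - 4·t - 5. Differentiating velocity, we get acceleration: a(t) = -12·t - 4. The derivative of acceleration gives jerk: j(t) = -12. The derivative of jerk gives snap: s(t) = 0. Using s(t) = 0 and substituting t = 2, we find s = 0.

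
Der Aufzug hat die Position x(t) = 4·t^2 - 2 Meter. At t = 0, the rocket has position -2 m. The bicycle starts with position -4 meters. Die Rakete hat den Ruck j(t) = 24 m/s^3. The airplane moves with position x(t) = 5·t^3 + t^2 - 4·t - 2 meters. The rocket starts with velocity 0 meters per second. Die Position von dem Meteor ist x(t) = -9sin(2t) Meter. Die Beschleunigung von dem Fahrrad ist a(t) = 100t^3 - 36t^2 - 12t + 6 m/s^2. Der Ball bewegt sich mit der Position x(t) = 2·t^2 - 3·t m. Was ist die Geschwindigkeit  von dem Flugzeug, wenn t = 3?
Wir müssen unsere Gleichung für die Position x(t) = 5·t^3 + t^2 - 4·t - 2 1-mal ableiten. Mit d/dt von x(t) finden wir v(t) = 15·t^2 + 2·t - 4. Wir haben die Geschwindigkeit v(t) = 15·t^2 + 2·t - 4. Durch Einsetzen von t = 3: v(3) = 137.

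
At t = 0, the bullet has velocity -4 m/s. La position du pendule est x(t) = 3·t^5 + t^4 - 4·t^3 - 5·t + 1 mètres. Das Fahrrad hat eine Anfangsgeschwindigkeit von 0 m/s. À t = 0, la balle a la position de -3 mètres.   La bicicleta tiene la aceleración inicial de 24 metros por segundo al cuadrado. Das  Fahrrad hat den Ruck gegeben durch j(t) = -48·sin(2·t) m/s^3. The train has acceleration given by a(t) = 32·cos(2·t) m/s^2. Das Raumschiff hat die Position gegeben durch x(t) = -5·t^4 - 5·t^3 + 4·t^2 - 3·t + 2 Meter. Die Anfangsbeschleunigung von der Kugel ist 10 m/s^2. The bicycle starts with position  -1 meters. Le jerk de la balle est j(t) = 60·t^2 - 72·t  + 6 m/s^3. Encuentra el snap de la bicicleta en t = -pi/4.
Para resolver esto, necesitamos tomar 1 derivada de nuestra ecuación de la sacudida j(t) = -48·sin(2·t). Tomando d/dt de j(t), encontramos s(t) = -96·cos(2·t). Usando s(t) = -96·cos(2·t) y sustituyendo t = -pi/4, encontramos s = 0.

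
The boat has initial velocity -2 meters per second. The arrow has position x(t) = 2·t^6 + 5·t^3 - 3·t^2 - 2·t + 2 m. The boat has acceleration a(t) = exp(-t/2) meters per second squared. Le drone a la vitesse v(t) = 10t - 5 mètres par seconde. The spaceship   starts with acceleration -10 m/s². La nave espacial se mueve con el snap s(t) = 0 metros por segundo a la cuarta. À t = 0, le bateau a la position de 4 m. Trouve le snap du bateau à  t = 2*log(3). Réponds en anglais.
To solve this, we need to take 2 derivatives of our acceleration equation a(t) = exp(-t/2). Differentiating acceleration, we get jerk: j(t) = -exp(-t/2)/2. Taking d/dt of j(t), we find s(t) = exp(-t/2)/4. Using s(t) = exp(-t/2)/4 and substituting t = 2*log(3), we find s = 1/12.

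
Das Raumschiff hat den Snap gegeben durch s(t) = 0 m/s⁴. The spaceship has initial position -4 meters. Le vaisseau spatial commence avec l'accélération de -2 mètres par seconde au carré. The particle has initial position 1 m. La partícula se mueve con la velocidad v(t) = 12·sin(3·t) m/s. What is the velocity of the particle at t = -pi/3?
We have velocity v(t) = 12·sin(3·t). Substituting t = -pi/3: v(-pi/3) = 0.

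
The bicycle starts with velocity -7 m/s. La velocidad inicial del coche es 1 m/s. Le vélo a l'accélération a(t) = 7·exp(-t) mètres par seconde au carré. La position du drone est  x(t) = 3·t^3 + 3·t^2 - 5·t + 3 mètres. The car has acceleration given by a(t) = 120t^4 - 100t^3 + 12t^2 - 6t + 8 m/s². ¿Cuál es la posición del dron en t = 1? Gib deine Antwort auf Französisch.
En utilisant x(t) = 3·t^3 + 3·t^2 - 5·t + 3 et en substituant t = 1, nous trouvons x = 4.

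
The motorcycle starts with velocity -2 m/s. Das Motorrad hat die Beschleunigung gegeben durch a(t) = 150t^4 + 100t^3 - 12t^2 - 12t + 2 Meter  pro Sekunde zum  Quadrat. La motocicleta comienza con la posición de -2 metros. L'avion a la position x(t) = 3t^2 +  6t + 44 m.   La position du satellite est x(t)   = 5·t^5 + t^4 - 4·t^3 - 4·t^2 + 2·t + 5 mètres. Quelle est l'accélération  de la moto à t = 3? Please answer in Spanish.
Usando a(t) = 150·t^4 + 100·t^3 - 12·t^2 - 12·t + 2 y sustituyendo t = 3, encontramos a = 14708.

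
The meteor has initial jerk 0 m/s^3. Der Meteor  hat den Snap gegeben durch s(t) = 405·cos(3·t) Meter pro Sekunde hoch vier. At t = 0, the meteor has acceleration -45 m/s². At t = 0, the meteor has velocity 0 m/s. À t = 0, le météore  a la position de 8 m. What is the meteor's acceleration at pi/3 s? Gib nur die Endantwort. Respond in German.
a(pi/3) = 45.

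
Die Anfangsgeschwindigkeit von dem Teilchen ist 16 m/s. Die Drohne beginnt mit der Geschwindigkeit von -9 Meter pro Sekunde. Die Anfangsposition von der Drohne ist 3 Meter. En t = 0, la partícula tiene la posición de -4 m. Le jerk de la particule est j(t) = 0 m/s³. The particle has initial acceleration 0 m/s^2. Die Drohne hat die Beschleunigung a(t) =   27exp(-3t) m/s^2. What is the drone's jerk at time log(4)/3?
We must differentiate our acceleration equation a(t) = 27·exp(-3·t) 1 time. The derivative of acceleration gives jerk: j(t) = -81·exp(-3·t). From the given jerk equation j(t) = -81·exp(-3·t), we substitute t = log(4)/3 to get j = -81/4.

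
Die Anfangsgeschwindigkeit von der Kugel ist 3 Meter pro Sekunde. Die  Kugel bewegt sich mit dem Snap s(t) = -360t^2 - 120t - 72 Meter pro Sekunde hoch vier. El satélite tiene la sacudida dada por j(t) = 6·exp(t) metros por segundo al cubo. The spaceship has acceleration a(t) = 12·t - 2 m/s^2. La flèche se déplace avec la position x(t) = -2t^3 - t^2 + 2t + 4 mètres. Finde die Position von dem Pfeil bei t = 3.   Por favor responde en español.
Tenemos la posición x(t) = -2·t^3 - t^2 + 2·t + 4. Sustituyendo t = 3: x(3) = -53.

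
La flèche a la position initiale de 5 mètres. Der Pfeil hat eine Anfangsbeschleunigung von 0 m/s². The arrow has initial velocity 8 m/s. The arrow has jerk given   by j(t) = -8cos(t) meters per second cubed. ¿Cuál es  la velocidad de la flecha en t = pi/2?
Partiendo de la sacudida j(t) = -8·cos(t), tomamos 2 integrales. Integrando la sacudida y usando la condición inicial a(0) = 0, obtenemos a(t) = -8·sin(t). La antiderivada de la aceleración es la velocidad. Usando v(0) = 8, obtenemos v(t) = 8·cos(t). Usando v(t) = 8·cos(t) y sustituyendo t = pi/2, encontramos v = 0.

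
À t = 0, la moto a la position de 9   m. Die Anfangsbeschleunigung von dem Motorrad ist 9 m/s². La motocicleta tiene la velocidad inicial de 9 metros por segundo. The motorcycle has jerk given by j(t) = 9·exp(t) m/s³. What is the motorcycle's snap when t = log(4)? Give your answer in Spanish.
Debemos derivar nuestra ecuación de la sacudida j(t) = 9·exp(t) 1 vez. La derivada de la sacudida da el snap: s(t) = 9·exp(t). Usando s(t) = 9·exp(t) y sustituyendo t = log(4), encontramos s = 36.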